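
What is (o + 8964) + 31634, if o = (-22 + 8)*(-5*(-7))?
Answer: 40108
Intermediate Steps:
o = -490 (o = -14*35 = -490)
(o + 8964) + 31634 = (-490 + 8964) + 31634 = 8474 + 31634 = 40108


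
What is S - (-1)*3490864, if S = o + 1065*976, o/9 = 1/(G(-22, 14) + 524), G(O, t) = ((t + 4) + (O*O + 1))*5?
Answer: 4589197955/1013 ≈ 4.5303e+6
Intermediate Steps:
G(O, t) = 25 + 5*t + 5*O² (G(O, t) = ((4 + t) + (O² + 1))*5 = ((4 + t) + (1 + O²))*5 = (5 + t + O²)*5 = 25 + 5*t + 5*O²)
o = 3/1013 (o = 9/((25 + 5*14 + 5*(-22)²) + 524) = 9/((25 + 70 + 5*484) + 524) = 9/((25 + 70 + 2420) + 524) = 9/(2515 + 524) = 9/3039 = 9*(1/3039) = 3/1013 ≈ 0.0029615)
S = 1052952723/1013 (S = 3/1013 + 1065*976 = 3/1013 + 1039440 = 1052952723/1013 ≈ 1.0394e+6)
S - (-1)*3490864 = 1052952723/1013 - (-1)*3490864 = 1052952723/1013 - 1*(-3490864) = 1052952723/1013 + 3490864 = 4589197955/1013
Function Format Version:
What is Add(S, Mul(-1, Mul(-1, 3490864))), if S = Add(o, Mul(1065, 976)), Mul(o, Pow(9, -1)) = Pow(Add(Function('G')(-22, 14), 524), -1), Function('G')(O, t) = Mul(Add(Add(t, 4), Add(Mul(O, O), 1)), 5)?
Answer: Rational(4589197955, 1013) ≈ 4.5303e+6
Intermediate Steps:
Function('G')(O, t) = Add(25, Mul(5, t), Mul(5, Pow(O, 2))) (Function('G')(O, t) = Mul(Add(Add(4, t), Add(Pow(O, 2), 1)), 5) = Mul(Add(Add(4, t), Add(1, Pow(O, 2))), 5) = Mul(Add(5, t, Pow(O, 2)), 5) = Add(25, Mul(5, t), Mul(5, Pow(O, 2))))
o = Rational(3, 1013) (o = Mul(9, Pow(Add(Add(25, Mul(5, 14), Mul(5, Pow(-22, 2))), 524), -1)) = Mul(9, Pow(Add(Add(25, 70, Mul(5, 484)), 524), -1)) = Mul(9, Pow(Add(Add(25, 70, 2420), 524), -1)) = Mul(9, Pow(Add(2515, 524), -1)) = Mul(9, Pow(3039, -1)) = Mul(9, Rational(1, 3039)) = Rational(3, 1013) ≈ 0.0029615)
S = Rational(1052952723, 1013) (S = Add(Rational(3, 1013), Mul(1065, 976)) = Add(Rational(3, 1013), 1039440) = Rational(1052952723, 1013) ≈ 1.0394e+6)
Add(S, Mul(-1, Mul(-1, 3490864))) = Add(Rational(1052952723, 1013), Mul(-1, Mul(-1, 3490864))) = Add(Rational(1052952723, 1013), Mul(-1, -3490864)) = Add(Rational(1052952723, 1013), 3490864) = Rational(4589197955, 1013)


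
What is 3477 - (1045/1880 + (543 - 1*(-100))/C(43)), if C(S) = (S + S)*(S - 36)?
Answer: 393329159/113176 ≈ 3475.4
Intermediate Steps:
C(S) = 2*S*(-36 + S) (C(S) = (2*S)*(-36 + S) = 2*S*(-36 + S))
3477 - (1045/1880 + (543 - 1*(-100))/C(43)) = 3477 - (1045/1880 + (543 - 1*(-100))/((2*43*(-36 + 43)))) = 3477 - (1045*(1/1880) + (543 + 100)/((2*43*7))) = 3477 - (209/376 + 643/602) = 3477 - 1*183793/113176 = 3477 - 183793/113176 = 393329159/113176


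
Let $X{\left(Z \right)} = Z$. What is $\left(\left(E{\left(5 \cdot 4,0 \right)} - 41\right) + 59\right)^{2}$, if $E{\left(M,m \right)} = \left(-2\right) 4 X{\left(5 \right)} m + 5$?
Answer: $529$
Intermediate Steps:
$E{\left(M,m \right)} = 5 - 40 m$ ($E{\left(M,m \right)} = \left(-2\right) 4 \cdot 5 m + 5 = \left(-8\right) 5 m + 5 = - 40 m + 5 = 5 - 40 m$)
$\left(\left(E{\left(5 \cdot 4,0 \right)} - 41\right) + 59\right)^{2} = \left(\left(\left(5 - 0\right) - 41\right) + 59\right)^{2} = \left(\left(\left(5 + 0\right) - 41\right) + 59\right)^{2} = \left(\left(5 - 41\right) + 59\right)^{2} = \left(-36 + 59\right)^{2} = 23^{2} = 529$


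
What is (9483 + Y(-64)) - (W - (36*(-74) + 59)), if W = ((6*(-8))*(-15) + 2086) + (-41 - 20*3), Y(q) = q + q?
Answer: 4045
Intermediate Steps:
Y(q) = 2*q
W = 2705 (W = (-48*(-15) + 2086) + (-41 - 60) = (720 + 2086) - 101 = 2806 - 101 = 2705)
(9483 + Y(-64)) - (W - (36*(-74) + 59)) = (9483 + 2*(-64)) - (2705 - (36*(-74) + 59)) = (9483 - 128) - (2705 - (-2664 + 59)) = 9355 - (2705 - 1*(-2605)) = 9355 - (2705 + 2605) = 9355 - 1*5310 = 9355 - 5310 = 4045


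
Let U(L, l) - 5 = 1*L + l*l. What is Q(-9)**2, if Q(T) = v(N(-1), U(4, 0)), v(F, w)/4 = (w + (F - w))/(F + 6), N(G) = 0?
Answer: 0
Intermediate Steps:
U(L, l) = 5 + L + l**2 (U(L, l) = 5 + (1*L + l*l) = 5 + (L + l**2) = 5 + L + l**2)
v(F, w) = 4*F/(6 + F) (v(F, w) = 4*((w + (F - w))/(F + 6)) = 4*(F/(6 + F)) = 4*F/(6 + F))
Q(T) = 0 (Q(T) = 4*0/(6 + 0) = 4*0/6 = 4*0*(1/6) = 0)
Q(-9)**2 = 0**2 = 0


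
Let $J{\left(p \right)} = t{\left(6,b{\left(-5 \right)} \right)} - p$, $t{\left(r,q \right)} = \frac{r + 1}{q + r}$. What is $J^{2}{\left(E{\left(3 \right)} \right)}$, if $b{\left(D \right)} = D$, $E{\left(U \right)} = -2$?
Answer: $81$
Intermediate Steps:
$t{\left(r,q \right)} = \frac{1 + r}{q + r}$
$J{\left(p \right)} = 7 - p$ ($J{\left(p \right)} = \frac{1 + 6}{-5 + 6} - p = 1^{-1} \cdot 7 - p = 1 \cdot 7 - p = 7 - p$)
$J^{2}{\left(E{\left(3 \right)} \right)} = \left(7 - -2\right)^{2} = \left(7 + 2\right)^{2} = 9^{2} = 81$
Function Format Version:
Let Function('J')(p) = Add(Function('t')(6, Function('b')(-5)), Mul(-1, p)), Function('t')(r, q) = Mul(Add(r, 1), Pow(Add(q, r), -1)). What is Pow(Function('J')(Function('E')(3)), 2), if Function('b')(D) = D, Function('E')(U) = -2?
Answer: 81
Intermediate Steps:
Function('t')(r, q) = Mul(Pow(Add(q, r), -1), Add(1, r)) (Function('t')(r, q) = Mul(Add(1, r), Pow(Add(q, r), -1)) = Mul(Pow(Add(q, r), -1), Add(1, r)))
Function('J')(p) = Add(7, Mul(-1, p)) (Function('J')(p) = Add(Mul(Pow(Add(-5, 6), -1), Add(1, 6)), Mul(-1, p)) = Add(Mul(Pow(1, -1), 7), Mul(-1, p)) = Add(Mul(1, 7), Mul(-1, p)) = Add(7, Mul(-1, p)))
Pow(Function('J')(Function('E')(3)), 2) = Pow(Add(7, Mul(-1, -2)), 2) = Pow(Add(7, 2), 2) = Pow(9, 2) = 81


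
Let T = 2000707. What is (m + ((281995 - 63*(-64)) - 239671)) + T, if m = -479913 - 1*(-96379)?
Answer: 1663529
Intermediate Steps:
m = -383534 (m = -479913 + 96379 = -383534)
(m + ((281995 - 63*(-64)) - 239671)) + T = (-383534 + ((281995 - 63*(-64)) - 239671)) + 2000707 = (-383534 + ((281995 + 4032) - 239671)) + 2000707 = (-383534 + (286027 - 239671)) + 2000707 = (-383534 + 46356) + 2000707 = -337178 + 2000707 = 1663529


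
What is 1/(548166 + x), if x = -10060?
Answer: 1/538106 ≈ 1.8584e-6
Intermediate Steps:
1/(548166 + x) = 1/(548166 - 10060) = 1/538106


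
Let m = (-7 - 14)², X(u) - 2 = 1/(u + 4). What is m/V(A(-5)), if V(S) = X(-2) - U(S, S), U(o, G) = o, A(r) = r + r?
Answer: 882/25 ≈ 35.280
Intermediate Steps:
A(r) = 2*r
X(u) = 2 + 1/(4 + u) (X(u) = 2 + 1/(u + 4) = 2 + 1/(4 + u))
V(S) = 5/2 - S (V(S) = (9 + 2*(-2))/(4 - 2) - S = (9 - 4)/2 - S = (½)*5 - S = 5/2 - S)
m = 441 (m = (-21)² = 441)
m/V(A(-5)) = 441/(5/2 - 2*(-5)) = 441/(5/2 - 1*(-10)) = 441/(5/2 + 10) = 441/(25/2) = 441*(2/25) = 882/25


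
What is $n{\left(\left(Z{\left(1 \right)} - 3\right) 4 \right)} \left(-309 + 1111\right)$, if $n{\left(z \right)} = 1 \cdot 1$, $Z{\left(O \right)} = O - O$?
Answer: $802$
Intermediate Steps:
$Z{\left(O \right)} = 0$
$n{\left(z \right)} = 1$
$n{\left(\left(Z{\left(1 \right)} - 3\right) 4 \right)} \left(-309 + 1111\right) = 1 \left(-309 + 1111\right) = 1 \cdot 802 = 802$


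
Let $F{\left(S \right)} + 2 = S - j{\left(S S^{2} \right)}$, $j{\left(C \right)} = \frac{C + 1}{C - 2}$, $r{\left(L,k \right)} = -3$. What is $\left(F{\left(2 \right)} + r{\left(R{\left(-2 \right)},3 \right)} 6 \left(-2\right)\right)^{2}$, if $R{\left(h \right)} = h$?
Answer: $\frac{4761}{4} \approx 1190.3$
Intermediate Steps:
$j{\left(C \right)} = \frac{1 + C}{-2 + C}$
$F{\left(S \right)} = -2 + S - \frac{1 + S^{3}}{-2 + S^{3}}$ ($F{\left(S \right)} = -2 + \left(S - \frac{1 + S S^{2}}{-2 + S S^{2}}\right) = -2 + \left(S - \frac{1 + S^{3}}{-2 + S^{3}}\right) = -2 + S - \frac{1 + S^{3}}{-2 + S^{3}}$)
$\left(F{\left(2 \right)} + r{\left(R{\left(-2 \right)},3 \right)} 6 \left(-2\right)\right)^{2} = \left(\frac{-1 - 2^{3} + \left(-2 + 2\right) \left(-2 + 2^{3}\right)}{-2 + 2^{3}} - 3 \cdot 6 \left(-2\right)\right)^{2} = \left(\frac{-1 - 8 + 0 \left(-2 + 8\right)}{-2 + 8} - -36\right)^{2} = \left(\frac{-1 - 8 + 0 \cdot 6}{6} + 36\right)^{2} = \left(\frac{-1 - 8 + 0}{6} + 36\right)^{2} = \left(\frac{1}{6} \left(-9\right) + 36\right)^{2} = \left(- \frac{3}{2} + 36\right)^{2} = \left(\frac{69}{2}\right)^{2} = \frac{4761}{4}$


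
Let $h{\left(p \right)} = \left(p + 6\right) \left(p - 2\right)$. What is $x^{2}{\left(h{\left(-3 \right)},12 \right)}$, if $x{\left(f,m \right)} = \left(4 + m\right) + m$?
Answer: $784$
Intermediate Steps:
$h{\left(p \right)} = \left(-2 + p\right) \left(6 + p\right)$ ($h{\left(p \right)} = \left(6 + p\right) \left(-2 + p\right) = \left(-2 + p\right) \left(6 + p\right)$)
$x{\left(f,m \right)} = 4 + 2 m$
$x^{2}{\left(h{\left(-3 \right)},12 \right)} = \left(4 + 2 \cdot 12\right)^{2} = \left(4 + 24\right)^{2} = 28^{2} = 784$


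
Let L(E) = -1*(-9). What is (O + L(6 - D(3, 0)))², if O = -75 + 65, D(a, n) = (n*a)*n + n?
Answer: 1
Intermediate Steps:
D(a, n) = n + a*n² (D(a, n) = (a*n)*n + n = a*n² + n = n + a*n²)
O = -10
L(E) = 9
(O + L(6 - D(3, 0)))² = (-10 + 9)² = (-1)² = 1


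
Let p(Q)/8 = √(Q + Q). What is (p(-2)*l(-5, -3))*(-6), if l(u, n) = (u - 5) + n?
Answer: 1248*I ≈ 1248.0*I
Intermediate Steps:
l(u, n) = -5 + n + u (l(u, n) = (-5 + u) + n = -5 + n + u)
p(Q) = 8*√2*√Q (p(Q) = 8*√(Q + Q) = 8*√(2*Q) = 8*(√2*√Q) = 8*√2*√Q)
(p(-2)*l(-5, -3))*(-6) = ((8*√2*√(-2))*(-5 - 3 - 5))*(-6) = ((8*√2*(I*√2))*(-13))*(-6) = ((16*I)*(-13))*(-6) = -208*I*(-6) = 1248*I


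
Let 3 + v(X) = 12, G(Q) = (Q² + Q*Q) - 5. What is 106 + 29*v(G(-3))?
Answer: 367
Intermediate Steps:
G(Q) = -5 + 2*Q² (G(Q) = (Q² + Q²) - 5 = 2*Q² - 5 = -5 + 2*Q²)
v(X) = 9 (v(X) = -3 + 12 = 9)
106 + 29*v(G(-3)) = 106 + 29*9 = 106 + 261 = 367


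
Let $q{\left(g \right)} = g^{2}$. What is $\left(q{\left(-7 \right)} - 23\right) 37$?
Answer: $962$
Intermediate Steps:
$\left(q{\left(-7 \right)} - 23\right) 37 = \left(\left(-7\right)^{2} - 23\right) 37 = \left(49 - 23\right) 37 = 26 \cdot 37 = 962$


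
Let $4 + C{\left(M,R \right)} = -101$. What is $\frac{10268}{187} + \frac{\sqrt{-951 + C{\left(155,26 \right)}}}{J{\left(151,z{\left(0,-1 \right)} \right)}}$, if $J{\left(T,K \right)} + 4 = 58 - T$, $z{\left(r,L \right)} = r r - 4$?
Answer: $\frac{604}{11} - \frac{4 i \sqrt{66}}{97} \approx 54.909 - 0.33501 i$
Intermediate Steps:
$z{\left(r,L \right)} = -4 + r^{2}$ ($z{\left(r,L \right)} = r^{2} - 4 = -4 + r^{2}$)
$C{\left(M,R \right)} = -105$ ($C{\left(M,R \right)} = -4 - 101 = -105$)
$J{\left(T,K \right)} = 54 - T$ ($J{\left(T,K \right)} = -4 - \left(-58 + T\right) = 54 - T$)
$\frac{10268}{187} + \frac{\sqrt{-951 + C{\left(155,26 \right)}}}{J{\left(151,z{\left(0,-1 \right)} \right)}} = \frac{10268}{187} + \frac{\sqrt{-951 - 105}}{54 - 151} = 10268 \cdot \frac{1}{187} + \frac{\sqrt{-1056}}{54 - 151} = \frac{604}{11} + \frac{4 i \sqrt{66}}{-97} = \frac{604}{11} + 4 i \sqrt{66} \left(- \frac{1}{97}\right) = \frac{604}{11} - \frac{4 i \sqrt{66}}{97}$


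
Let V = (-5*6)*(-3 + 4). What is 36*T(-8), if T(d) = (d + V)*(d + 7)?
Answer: 1368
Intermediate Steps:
V = -30 (V = -30*1 = -30)
T(d) = (-30 + d)*(7 + d) (T(d) = (d - 30)*(d + 7) = (-30 + d)*(7 + d))
36*T(-8) = 36*(-210 + (-8)**2 - 23*(-8)) = 36*(-210 + 64 + 184) = 36*38 = 1368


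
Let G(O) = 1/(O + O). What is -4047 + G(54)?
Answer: -437075/108 ≈ -4047.0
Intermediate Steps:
G(O) = 1/(2*O)
-4047 + G(54) = -4047 + (1/2)/54 = -4047 + (1/2)*(1/54) = -4047 + 1/108 = -437075/108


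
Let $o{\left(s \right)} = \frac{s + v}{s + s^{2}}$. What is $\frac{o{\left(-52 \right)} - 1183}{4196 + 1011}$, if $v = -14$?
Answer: $- \frac{522897}{2301494} \approx -0.2272$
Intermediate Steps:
$o{\left(s \right)} = \frac{-14 + s}{s + s^{2}}$ ($o{\left(s \right)} = \frac{s - 14}{s + s^{2}} = \frac{-14 + s}{s + s^{2}}$)
$\frac{o{\left(-52 \right)} - 1183}{4196 + 1011} = \frac{\frac{-14 - 52}{\left(-52\right) \left(1 - 52\right)} - 1183}{4196 + 1011} = \frac{\left(- \frac{1}{52}\right) \frac{1}{-51} \left(-66\right) - 1183}{5207} = \left(\left(- \frac{1}{52}\right) \left(- \frac{1}{51}\right) \left(-66\right) - 1183\right) \frac{1}{5207} = \left(- \frac{11}{442} - 1183\right) \frac{1}{5207} = \left(- \frac{522897}{442}\right) \frac{1}{5207} = - \frac{522897}{2301494}$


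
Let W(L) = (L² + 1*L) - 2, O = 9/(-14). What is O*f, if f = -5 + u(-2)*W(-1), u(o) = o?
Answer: 9/14 ≈ 0.64286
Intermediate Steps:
O = -9/14 (O = 9*(-1/14) = -9/14 ≈ -0.64286)
W(L) = -2 + L + L² (W(L) = (L² + L) - 2 = (L + L²) - 2 = -2 + L + L²)
f = -1 (f = -5 - 2*(-2 - 1 + (-1)²) = -5 - 2*(-2 - 1 + 1) = -5 - 2*(-2) = -5 + 4 = -1)
O*f = -9/14*(-1) = 9/14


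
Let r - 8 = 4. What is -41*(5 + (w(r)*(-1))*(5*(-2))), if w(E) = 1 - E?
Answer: 4305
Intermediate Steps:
r = 12 (r = 8 + 4 = 12)
-41*(5 + (w(r)*(-1))*(5*(-2))) = -41*(5 + ((1 - 1*12)*(-1))*(5*(-2))) = -41*(5 + ((1 - 12)*(-1))*(-10)) = -41*(5 - 11*(-1)*(-10)) = -41*(5 + 11*(-10)) = -41*(5 - 110) = -41*(-105) = 4305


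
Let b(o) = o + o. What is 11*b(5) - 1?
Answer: 109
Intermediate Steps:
b(o) = 2*o
11*b(5) - 1 = 11*(2*5) - 1 = 11*10 - 1 = 110 - 1 = 109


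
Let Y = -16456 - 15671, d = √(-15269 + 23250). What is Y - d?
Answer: -32127 - √7981 ≈ -32216.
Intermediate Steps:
d = √7981 ≈ 89.336
Y = -32127
Y - d = -32127 - √7981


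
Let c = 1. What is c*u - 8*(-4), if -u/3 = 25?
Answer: -43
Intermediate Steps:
u = -75 (u = -3*25 = -75)
c*u - 8*(-4) = 1*(-75) - 8*(-4) = -75 + 32 = -43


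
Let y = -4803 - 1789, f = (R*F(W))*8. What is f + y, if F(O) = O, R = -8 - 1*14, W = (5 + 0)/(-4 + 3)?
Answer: -5712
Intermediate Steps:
W = -5 (W = 5/(-1) = 5*(-1) = -5)
R = -22 (R = -8 - 14 = -22)
f = 880 (f = -22*(-5)*8 = 110*8 = 880)
y = -6592
f + y = 880 - 6592 = -5712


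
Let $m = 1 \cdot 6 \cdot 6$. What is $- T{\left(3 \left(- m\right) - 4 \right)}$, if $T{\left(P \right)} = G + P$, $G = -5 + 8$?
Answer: $109$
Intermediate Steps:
$G = 3$
$m = 36$ ($m = 6 \cdot 6 = 36$)
$T{\left(P \right)} = 3 + P$
$- T{\left(3 \left(- m\right) - 4 \right)} = - (3 + \left(3 \left(\left(-1\right) 36\right) - 4\right)) = - (3 + \left(3 \left(-36\right) - 4\right)) = - (3 - 112) = \left(-1\right) \left(-109\right) = 109$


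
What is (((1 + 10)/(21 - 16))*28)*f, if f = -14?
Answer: -4312/5 ≈ -862.40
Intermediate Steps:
(((1 + 10)/(21 - 16))*28)*f = (((1 + 10)/(21 - 16))*28)*(-14) = ((11/5)*28)*(-14) = (308/5)*(-14) = -4312/5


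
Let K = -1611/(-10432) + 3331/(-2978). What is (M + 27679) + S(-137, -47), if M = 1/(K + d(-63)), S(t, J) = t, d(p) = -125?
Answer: 53889535216366/1956631717 ≈ 27542.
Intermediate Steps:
K = -14975717/15533248 (K = -1611*(-1/10432) + 3331*(-1/2978) = 1611/10432 - 3331/2978 = -14975717/15533248 ≈ -0.96411)
M = -15533248/1956631717 (M = 1/(-14975717/15533248 - 125) = 1/(-1956631717/15533248) = -15533248/1956631717 ≈ -0.0079388)
(M + 27679) + S(-137, -47) = (-15533248/1956631717 + 27679) - 137 = 54157593761595/1956631717 - 137 = 53889535216366/1956631717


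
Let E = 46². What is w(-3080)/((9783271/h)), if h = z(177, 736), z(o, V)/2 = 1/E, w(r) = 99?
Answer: 99/10350700718 ≈ 9.5646e-9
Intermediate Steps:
E = 2116
z(o, V) = 1/1058 (z(o, V) = 2/2116 = 2*(1/2116) = 1/1058)
h = 1/1058 ≈ 0.00094518
w(-3080)/((9783271/h)) = 99/((9783271/(1/1058))) = 99/((9783271*1058)) = 99/10350700718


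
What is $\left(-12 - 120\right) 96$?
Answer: $-12672$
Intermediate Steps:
$\left(-12 - 120\right) 96 = \left(-132\right) 96 = -12672$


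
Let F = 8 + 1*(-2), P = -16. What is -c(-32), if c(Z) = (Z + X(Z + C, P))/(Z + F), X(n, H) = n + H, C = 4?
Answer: -38/13 ≈ -2.9231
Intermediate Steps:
X(n, H) = H + n
F = 6 (F = 8 - 2 = 6)
c(Z) = (-12 + 2*Z)/(6 + Z) (c(Z) = (Z + (-16 + (Z + 4)))/(Z + 6) = (Z + (-16 + (4 + Z)))/(6 + Z) = (Z + (-12 + Z))/(6 + Z) = (-12 + 2*Z)/(6 + Z))
-c(-32) = -2*(-6 - 32)/(6 - 32) = -2*(-38)/(-26) = -2*(-1)*(-38)/26 = -1*38/13 = -38/13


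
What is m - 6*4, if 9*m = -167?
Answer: -383/9 ≈ -42.556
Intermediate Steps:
m = -167/9 (m = (⅑)*(-167) = -167/9 ≈ -18.556)
m - 6*4 = -167/9 - 6*4 = -167/9 - 24 = -383/9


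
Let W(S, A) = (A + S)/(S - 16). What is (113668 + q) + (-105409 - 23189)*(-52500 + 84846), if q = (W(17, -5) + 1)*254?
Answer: -4159513938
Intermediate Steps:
W(S, A) = (A + S)/(-16 + S)
q = 3302 (q = ((-5 + 17)/(-16 + 17) + 1)*254 = (12/1 + 1)*254 = (1*12 + 1)*254 = (12 + 1)*254 = 13*254 = 3302)
(113668 + q) + (-105409 - 23189)*(-52500 + 84846) = (113668 + 3302) + (-105409 - 23189)*(-52500 + 84846) = 116970 - 128598*32346 = 116970 - 4159630908 = -4159513938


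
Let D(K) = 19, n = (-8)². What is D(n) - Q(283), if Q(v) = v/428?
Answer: 7849/428 ≈ 18.339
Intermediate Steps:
n = 64
Q(v) = v/428 (Q(v) = v*(1/428) = v/428)
D(n) - Q(283) = 19 - 283/428 = 7849/428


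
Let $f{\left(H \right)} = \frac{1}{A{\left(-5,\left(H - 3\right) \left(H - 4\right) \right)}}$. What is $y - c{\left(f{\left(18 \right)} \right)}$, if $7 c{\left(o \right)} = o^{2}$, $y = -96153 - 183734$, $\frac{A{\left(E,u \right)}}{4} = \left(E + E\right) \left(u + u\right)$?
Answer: $- \frac{552967148160001}{1975680000} \approx -2.7989 \cdot 10^{5}$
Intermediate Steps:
$A{\left(E,u \right)} = 16 E u$ ($A{\left(E,u \right)} = 4 \left(E + E\right) \left(u + u\right) = 4 \cdot 2 E 2 u = 4 \cdot 4 E u = 16 E u$)
$y = -279887$
$f{\left(H \right)} = - \frac{1}{80 \left(-4 + H\right) \left(-3 + H\right)}$ ($f{\left(H \right)} = \frac{1}{16 \left(-5\right) \left(H - 3\right) \left(H - 4\right)} = \frac{1}{16 \left(-5\right) \left(-3 + H\right) \left(-4 + H\right)} = \frac{1}{16 \left(-5\right) \left(-4 + H\right) \left(-3 + H\right)} = \frac{1}{\left(-80\right) \left(-4 + H\right) \left(-3 + H\right)} = - \frac{1}{80 \left(-4 + H\right) \left(-3 + H\right)}$)
$c{\left(o \right)} = \frac{o^{2}}{7}$
$y - c{\left(f{\left(18 \right)} \right)} = -279887 - \frac{\left(- \frac{1}{960 - 10080 + 80 \cdot 18^{2}}\right)^{2}}{7} = -279887 - \frac{\left(- \frac{1}{960 - 10080 + 80 \cdot 324}\right)^{2}}{7} = -279887 - \frac{\left(- \frac{1}{960 - 10080 + 25920}\right)^{2}}{7} = -279887 - \frac{\left(- \frac{1}{16800}\right)^{2}}{7} = -279887 - \frac{1}{7} \cdot \frac{1}{282240000} = -279887 - \frac{1}{1975680000} = - \frac{552967148160001}{1975680000}$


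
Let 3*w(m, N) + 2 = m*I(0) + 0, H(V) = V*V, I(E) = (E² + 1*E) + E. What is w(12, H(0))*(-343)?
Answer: 686/3 ≈ 228.67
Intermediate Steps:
I(E) = E² + 2*E (I(E) = (E² + E) + E = (E + E²) + E = E² + 2*E)
H(V) = V²
w(m, N) = -⅔ (w(m, N) = -⅔ + (m*(0*(2 + 0)) + 0)/3 = -⅔ + (m*(0*2) + 0)/3 = -⅔ + (m*0 + 0)/3 = -⅔ + (0 + 0)/3 = -⅔ + (⅓)*0 = -⅔ + 0 = -⅔)
w(12, H(0))*(-343) = -⅔*(-343) = 686/3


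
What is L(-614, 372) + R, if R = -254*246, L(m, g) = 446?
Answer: -62038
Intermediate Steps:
R = -62484
L(-614, 372) + R = 446 - 62484 = -62038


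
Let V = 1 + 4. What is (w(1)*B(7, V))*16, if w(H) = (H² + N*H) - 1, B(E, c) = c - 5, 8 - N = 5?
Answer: 0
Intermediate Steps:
V = 5
N = 3 (N = 8 - 1*5 = 8 - 5 = 3)
B(E, c) = -5 + c
w(H) = -1 + H² + 3*H (w(H) = (H² + 3*H) - 1 = -1 + H² + 3*H)
(w(1)*B(7, V))*16 = ((-1 + 1² + 3*1)*(-5 + 5))*16 = ((-1 + 1 + 3)*0)*16 = (3*0)*16 = 0*16 = 0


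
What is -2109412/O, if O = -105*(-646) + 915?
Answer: -2109412/68745 ≈ -30.685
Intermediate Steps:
O = 68745 (O = 67830 + 915 = 68745)
-2109412/O = -2109412/68745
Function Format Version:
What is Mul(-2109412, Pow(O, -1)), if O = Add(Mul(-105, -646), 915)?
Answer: Rational(-2109412, 68745) ≈ -30.685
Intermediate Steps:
O = 68745 (O = Add(67830, 915) = 68745)
Mul(-2109412, Pow(O, -1)) = Mul(-2109412, Pow(68745, -1)) = Mul(-2109412, Rational(1, 68745)) = Rational(-2109412, 68745)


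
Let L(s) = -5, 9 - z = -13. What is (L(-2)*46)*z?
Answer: -5060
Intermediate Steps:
z = 22 (z = 9 - 1*(-13) = 9 + 13 = 22)
(L(-2)*46)*z = -5*46*22 = -230*22 = -5060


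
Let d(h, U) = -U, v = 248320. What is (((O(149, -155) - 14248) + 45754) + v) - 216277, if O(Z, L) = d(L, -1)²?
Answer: 63550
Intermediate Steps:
O(Z, L) = 1 (O(Z, L) = (-1*(-1))² = 1² = 1)
(((O(149, -155) - 14248) + 45754) + v) - 216277 = (((1 - 14248) + 45754) + 248320) - 216277 = ((-14247 + 45754) + 248320) - 216277 = (31507 + 248320) - 216277 = 279827 - 216277 = 63550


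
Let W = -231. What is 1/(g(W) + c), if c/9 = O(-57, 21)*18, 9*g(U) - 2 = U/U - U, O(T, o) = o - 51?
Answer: -1/4834 ≈ -0.00020687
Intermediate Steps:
O(T, o) = -51 + o
g(U) = ⅓ - U/9 (g(U) = 2/9 + (U/U - U)/9 = 2/9 + (1 - U)/9 = 2/9 + (⅑ - U/9) = ⅓ - U/9)
c = -4860 (c = 9*((-51 + 21)*18) = 9*(-30*18) = 9*(-540) = -4860)
1/(g(W) + c) = 1/((⅓ - ⅑*(-231)) - 4860) = 1/((⅓ + 77/3) - 4860) = 1/(26 - 4860) = 1/(-4834) = -1/4834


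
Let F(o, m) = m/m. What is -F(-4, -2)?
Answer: -1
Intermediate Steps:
F(o, m) = 1
-F(-4, -2) = -1*1 = -1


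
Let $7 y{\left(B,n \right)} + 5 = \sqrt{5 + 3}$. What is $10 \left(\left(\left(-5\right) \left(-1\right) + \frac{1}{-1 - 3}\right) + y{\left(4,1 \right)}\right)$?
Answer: $\frac{565}{14} + \frac{20 \sqrt{2}}{7} \approx 44.398$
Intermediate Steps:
$y{\left(B,n \right)} = - \frac{5}{7} + \frac{2 \sqrt{2}}{7}$ ($y{\left(B,n \right)} = - \frac{5}{7} + \frac{\sqrt{5 + 3}}{7} = - \frac{5}{7} + \frac{\sqrt{8}}{7} = - \frac{5}{7} + \frac{2 \sqrt{2}}{7}$)
$10 \left(\left(\left(-5\right) \left(-1\right) + \frac{1}{-1 - 3}\right) + y{\left(4,1 \right)}\right) = 10 \left(\left(\left(-5\right) \left(-1\right) + \frac{1}{-1 - 3}\right) - \left(\frac{5}{7} - \frac{2 \sqrt{2}}{7}\right)\right) = 10 \left(\left(5 + \frac{1}{-4}\right) - \left(\frac{5}{7} - \frac{2 \sqrt{2}}{7}\right)\right) = 10 \left(\left(5 - \frac{1}{4}\right) - \left(\frac{5}{7} - \frac{2 \sqrt{2}}{7}\right)\right) = 10 \left(\frac{19}{4} - \left(\frac{5}{7} - \frac{2 \sqrt{2}}{7}\right)\right) = 10 \left(\frac{113}{28} + \frac{2 \sqrt{2}}{7}\right) = \frac{565}{14} + \frac{20 \sqrt{2}}{7}$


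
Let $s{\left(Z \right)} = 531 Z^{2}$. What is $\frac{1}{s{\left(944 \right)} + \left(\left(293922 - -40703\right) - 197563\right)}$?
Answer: $\frac{1}{473330278} \approx 2.1127 \cdot 10^{-9}$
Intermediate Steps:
$\frac{1}{s{\left(944 \right)} + \left(\left(293922 - -40703\right) - 197563\right)} = \frac{1}{531 \cdot 944^{2} + \left(\left(293922 - -40703\right) - 197563\right)} = \frac{1}{531 \cdot 891136 + \left(\left(293922 + 40703\right) - 197563\right)} = \frac{1}{473193216 + \left(334625 - 197563\right)} = \frac{1}{473193216 + 137062} = \frac{1}{473330278}$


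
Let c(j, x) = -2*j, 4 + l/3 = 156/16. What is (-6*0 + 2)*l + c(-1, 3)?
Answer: 73/2 ≈ 36.500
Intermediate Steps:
l = 69/4 (l = -12 + 3*(156/16) = -12 + 3*(156*(1/16)) = -12 + 3*(39/4) = -12 + 117/4 = 69/4 ≈ 17.250)
(-6*0 + 2)*l + c(-1, 3) = (-6*0 + 2)*(69/4) - 2*(-1) = (0 + 2)*(69/4) + 2 = 2*(69/4) + 2 = 69/2 + 2 = 73/2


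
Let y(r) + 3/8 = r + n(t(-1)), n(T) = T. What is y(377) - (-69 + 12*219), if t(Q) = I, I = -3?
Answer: -17483/8 ≈ -2185.4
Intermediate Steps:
t(Q) = -3
y(r) = -27/8 + r (y(r) = -3/8 + (r - 3) = -3/8 + (-3 + r) = -27/8 + r)
y(377) - (-69 + 12*219) = (-27/8 + 377) - (-69 + 12*219) = 2989/8 - (-69 + 2628) = 2989/8 - 1*2559 = 2989/8 - 2559 = -17483/8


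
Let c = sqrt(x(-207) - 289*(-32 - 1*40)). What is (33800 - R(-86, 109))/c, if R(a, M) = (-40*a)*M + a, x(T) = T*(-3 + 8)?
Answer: -341074*sqrt(13)/507 ≈ -2425.6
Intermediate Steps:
x(T) = 5*T (x(T) = T*5 = 5*T)
c = 39*sqrt(13) (c = sqrt(5*(-207) - 289*(-32 - 1*40)) = sqrt(-1035 - 289*(-32 - 40)) = sqrt(-1035 - 289*(-72)) = sqrt(-1035 + 20808) = sqrt(19773) = 39*sqrt(13) ≈ 140.62)
R(a, M) = a - 40*M*a (R(a, M) = -40*M*a + a = a - 40*M*a)
(33800 - R(-86, 109))/c = (33800 - (-86)*(1 - 40*109))/((39*sqrt(13))) = (33800 - (-86)*(1 - 4360))*(sqrt(13)/507) = (33800 - (-86)*(-4359))*(sqrt(13)/507) = (33800 - 1*374874)*(sqrt(13)/507) = (33800 - 374874)*(sqrt(13)/507) = -341074*sqrt(13)/507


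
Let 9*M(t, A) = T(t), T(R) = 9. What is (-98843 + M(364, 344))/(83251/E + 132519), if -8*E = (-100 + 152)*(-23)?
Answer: -29553758/39789683 ≈ -0.74275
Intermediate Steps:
E = 299/2 (E = -(-100 + 152)*(-23)/8 = -13*(-23)/2 = -⅛*(-1196) = 299/2 ≈ 149.50)
M(t, A) = 1 (M(t, A) = (⅑)*9 = 1)
(-98843 + M(364, 344))/(83251/E + 132519) = (-98843 + 1)/(83251/(299/2) + 132519) = -98842/(83251*(2/299) + 132519) = -98842/(166502/299 + 132519) = -98842/39789683/299 = -98842*299/39789683 = -29553758/39789683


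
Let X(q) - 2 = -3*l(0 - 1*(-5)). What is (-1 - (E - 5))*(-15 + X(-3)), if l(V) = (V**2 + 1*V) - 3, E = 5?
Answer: 94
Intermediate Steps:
l(V) = -3 + V + V**2 (l(V) = (V**2 + V) - 3 = (V + V**2) - 3 = -3 + V + V**2)
X(q) = -79 (X(q) = 2 - 3*(-3 + (0 - 1*(-5)) + (0 - 1*(-5))**2) = 2 - 3*(-3 + (0 + 5) + (0 + 5)**2) = 2 - 3*(-3 + 5 + 5**2) = 2 - 3*(-3 + 5 + 25) = 2 - 3*27 = 2 - 81 = -79)
(-1 - (E - 5))*(-15 + X(-3)) = (-1 - (5 - 5))*(-15 - 79) = (-1 - 1*0)*(-94) = (-1 + 0)*(-94) = -1*(-94) = 94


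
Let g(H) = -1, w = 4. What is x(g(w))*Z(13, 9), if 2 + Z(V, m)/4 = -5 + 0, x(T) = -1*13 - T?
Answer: 336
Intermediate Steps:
x(T) = -13 - T
Z(V, m) = -28 (Z(V, m) = -8 + 4*(-5 + 0) = -8 + 4*(-5) = -8 - 20 = -28)
x(g(w))*Z(13, 9) = (-13 - 1*(-1))*(-28) = (-13 + 1)*(-28) = -12*(-28) = 336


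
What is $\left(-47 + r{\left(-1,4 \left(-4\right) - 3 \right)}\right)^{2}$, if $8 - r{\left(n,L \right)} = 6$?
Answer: $2025$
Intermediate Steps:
$r{\left(n,L \right)} = 2$ ($r{\left(n,L \right)} = 8 - 6 = 2$)
$\left(-47 + r{\left(-1,4 \left(-4\right) - 3 \right)}\right)^{2} = \left(-47 + 2\right)^{2} = \left(-45\right)^{2} = 2025$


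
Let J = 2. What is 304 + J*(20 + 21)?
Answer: 386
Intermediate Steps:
304 + J*(20 + 21) = 304 + 2*(20 + 21) = 304 + 2*41 = 304 + 82 = 386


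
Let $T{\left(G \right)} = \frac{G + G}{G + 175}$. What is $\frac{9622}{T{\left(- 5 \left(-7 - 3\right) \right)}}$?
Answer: $\frac{43299}{2} \approx 21650.0$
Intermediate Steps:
$T{\left(G \right)} = \frac{2 G}{175 + G}$
$\frac{9622}{T{\left(- 5 \left(-7 - 3\right) \right)}} = \frac{9622}{2 \left(- 5 \left(-7 - 3\right)\right) \frac{1}{175 - 5 \left(-7 - 3\right)}} = \frac{9622}{2 \left(\left(-5\right) \left(-10\right)\right) \frac{1}{175 - -50}} = \frac{9622}{2 \cdot 50 \frac{1}{175 + 50}} = \frac{9622}{2 \cdot 50 \cdot \frac{1}{225}} = \frac{9622}{\frac{4}{9}} = 9622 \cdot \frac{9}{4} = \frac{43299}{2}$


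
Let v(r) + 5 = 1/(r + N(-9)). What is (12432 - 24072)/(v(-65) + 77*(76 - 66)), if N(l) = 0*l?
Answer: -189150/12431 ≈ -15.216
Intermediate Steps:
N(l) = 0
v(r) = -5 + 1/r (v(r) = -5 + 1/(r + 0) = -5 + 1/r)
(12432 - 24072)/(v(-65) + 77*(76 - 66)) = (12432 - 24072)/((-5 + 1/(-65)) + 77*(76 - 66)) = -11640/((-5 - 1/65) + 77*10) = -11640/(-326/65 + 770) = -11640/49724/65 = -11640*65/49724 = -189150/12431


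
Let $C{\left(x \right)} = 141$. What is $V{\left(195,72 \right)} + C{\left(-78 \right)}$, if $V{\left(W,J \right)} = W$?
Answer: $336$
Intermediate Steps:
$V{\left(195,72 \right)} + C{\left(-78 \right)} = 195 + 141 = 336$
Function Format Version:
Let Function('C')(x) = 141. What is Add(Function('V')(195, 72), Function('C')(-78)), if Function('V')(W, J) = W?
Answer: 336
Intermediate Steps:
Add(Function('V')(195, 72), Function('C')(-78)) = Add(195, 141) = 336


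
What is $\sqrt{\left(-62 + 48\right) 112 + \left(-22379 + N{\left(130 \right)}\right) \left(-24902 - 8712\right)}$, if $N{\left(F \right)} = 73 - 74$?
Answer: $14 \sqrt{3838162} \approx 27428.0$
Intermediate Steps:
$N{\left(F \right)} = -1$
$\sqrt{\left(-62 + 48\right) 112 + \left(-22379 + N{\left(130 \right)}\right) \left(-24902 - 8712\right)} = \sqrt{\left(-62 + 48\right) 112 + \left(-22379 - 1\right) \left(-24902 - 8712\right)} = \sqrt{\left(-14\right) 112 - -752281320} = \sqrt{-1568 + 752281320} = \sqrt{752279752} = 14 \sqrt{3838162}$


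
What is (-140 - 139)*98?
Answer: -27342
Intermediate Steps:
(-140 - 139)*98 = -279*98 = -27342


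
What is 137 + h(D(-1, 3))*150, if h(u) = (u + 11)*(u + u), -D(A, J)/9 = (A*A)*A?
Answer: 54137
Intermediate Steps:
D(A, J) = -9*A³ (D(A, J) = -9*A*A*A = -9*A²*A = -9*A³)
h(u) = 2*u*(11 + u) (h(u) = (11 + u)*(2*u) = 2*u*(11 + u))
137 + h(D(-1, 3))*150 = 137 + (2*(-9*(-1)³)*(11 - 9*(-1)³))*150 = 137 + (2*(-9*(-1))*(11 - 9*(-1)))*150 = 137 + (2*9*(11 + 9))*150 = 137 + (2*9*20)*150 = 137 + 360*150 = 137 + 54000 = 54137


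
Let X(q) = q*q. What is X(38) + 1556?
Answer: 3000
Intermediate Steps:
X(q) = q²
X(38) + 1556 = 38² + 1556 = 1444 + 1556 = 3000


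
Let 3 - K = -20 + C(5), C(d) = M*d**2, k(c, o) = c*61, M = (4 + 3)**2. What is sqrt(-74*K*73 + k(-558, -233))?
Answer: sqrt(6459166) ≈ 2541.5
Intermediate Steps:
M = 49 (M = 7**2 = 49)
k(c, o) = 61*c
C(d) = 49*d**2
K = -1202 (K = 3 - (-20 + 49*5**2) = 3 - (-20 + 49*25) = 3 - (-20 + 1225) = 3 - 1*1205 = 3 - 1205 = -1202)
sqrt(-74*K*73 + k(-558, -233)) = sqrt(-74*(-1202)*73 + 61*(-558)) = sqrt(88948*73 - 34038) = sqrt(6493204 - 34038) = sqrt(6459166)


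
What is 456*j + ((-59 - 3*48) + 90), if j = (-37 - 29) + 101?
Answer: 15847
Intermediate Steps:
j = 35 (j = -66 + 101 = 35)
456*j + ((-59 - 3*48) + 90) = 456*35 + ((-59 - 3*48) + 90) = 15960 + ((-59 - 144) + 90) = 15960 + (-203 + 90) = 15960 - 113 = 15847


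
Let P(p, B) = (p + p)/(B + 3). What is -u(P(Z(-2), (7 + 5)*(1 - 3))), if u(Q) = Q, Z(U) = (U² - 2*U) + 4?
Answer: 8/7 ≈ 1.1429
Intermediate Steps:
Z(U) = 4 + U² - 2*U
P(p, B) = 2*p/(3 + B) (P(p, B) = (2*p)/(3 + B) = 2*p/(3 + B))
-u(P(Z(-2), (7 + 5)*(1 - 3))) = -2*(4 + (-2)² - 2*(-2))/(3 + (7 + 5)*(1 - 3)) = -2*(4 + 4 + 4)/(3 + 12*(-2)) = -2*12/(3 - 24) = -2*12/(-21) = -2*12*(-1)/21 = -1*(-8/7) = 8/7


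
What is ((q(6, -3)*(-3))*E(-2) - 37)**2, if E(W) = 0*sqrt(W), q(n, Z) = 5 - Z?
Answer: 1369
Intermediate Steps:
E(W) = 0
((q(6, -3)*(-3))*E(-2) - 37)**2 = (((5 - 1*(-3))*(-3))*0 - 37)**2 = (((5 + 3)*(-3))*0 - 37)**2 = ((8*(-3))*0 - 37)**2 = (-24*0 - 37)**2 = (0 - 37)**2 = (-37)**2 = 1369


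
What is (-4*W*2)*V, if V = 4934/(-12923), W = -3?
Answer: -118416/12923 ≈ -9.1632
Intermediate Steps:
V = -4934/12923 (V = 4934*(-1/12923) = -4934/12923 ≈ -0.38180)
(-4*W*2)*V = (-4*(-3)*2)*(-4934/12923) = (12*2)*(-4934/12923) = 24*(-4934/12923) = -118416/12923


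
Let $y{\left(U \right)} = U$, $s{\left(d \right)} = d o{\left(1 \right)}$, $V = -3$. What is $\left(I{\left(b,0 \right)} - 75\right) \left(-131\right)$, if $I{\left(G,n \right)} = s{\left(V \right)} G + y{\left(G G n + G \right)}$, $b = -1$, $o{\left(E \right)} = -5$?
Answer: $11921$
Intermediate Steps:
$s{\left(d \right)} = - 5 d$ ($s{\left(d \right)} = d \left(-5\right) = - 5 d$)
$I{\left(G,n \right)} = 16 G + n G^{2}$ ($I{\left(G,n \right)} = \left(-5\right) \left(-3\right) G + \left(G G n + G\right) = 15 G + \left(G^{2} n + G\right) = 15 G + \left(n G^{2} + G\right) = 15 G + \left(G + n G^{2}\right) = 16 G + n G^{2}$)
$\left(I{\left(b,0 \right)} - 75\right) \left(-131\right) = \left(- (16 - 0) - 75\right) \left(-131\right) = \left(- (16 + 0) - 75\right) \left(-131\right) = \left(\left(-1\right) 16 - 75\right) \left(-131\right) = \left(-16 - 75\right) \left(-131\right) = \left(-91\right) \left(-131\right) = 11921$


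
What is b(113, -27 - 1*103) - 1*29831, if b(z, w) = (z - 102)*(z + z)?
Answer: -27345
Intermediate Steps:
b(z, w) = 2*z*(-102 + z) (b(z, w) = (-102 + z)*(2*z) = 2*z*(-102 + z))
b(113, -27 - 1*103) - 1*29831 = 2*113*(-102 + 113) - 1*29831 = 2*113*11 - 29831 = 2486 - 29831 = -27345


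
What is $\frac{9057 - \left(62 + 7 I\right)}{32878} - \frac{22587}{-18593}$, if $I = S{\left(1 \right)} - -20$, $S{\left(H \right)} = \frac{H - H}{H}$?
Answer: $\frac{907256401}{611300654} \approx 1.4841$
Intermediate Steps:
$S{\left(H \right)} = 0$ ($S{\left(H \right)} = \frac{0}{H} = 0$)
$I = 20$ ($I = 0 - -20 = 0 + 20 = 20$)
$\frac{9057 - \left(62 + 7 I\right)}{32878} - \frac{22587}{-18593} = \frac{9057 - 202}{32878} - \frac{22587}{-18593} = \left(9057 - 202\right) \frac{1}{32878} - - \frac{22587}{18593} = \left(9057 - 202\right) \frac{1}{32878} + \frac{22587}{18593} = 8855 \cdot \frac{1}{32878} + \frac{22587}{18593} = \frac{8855}{32878} + \frac{22587}{18593} = \frac{907256401}{611300654}$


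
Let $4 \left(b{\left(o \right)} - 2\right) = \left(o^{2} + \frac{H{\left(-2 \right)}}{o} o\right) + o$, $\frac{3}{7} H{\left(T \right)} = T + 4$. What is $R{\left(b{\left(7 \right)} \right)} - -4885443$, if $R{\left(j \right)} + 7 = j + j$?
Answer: $\frac{14656411}{3} \approx 4.8855 \cdot 10^{6}$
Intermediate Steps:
$H{\left(T \right)} = \frac{28}{3} + \frac{7 T}{3}$ ($H{\left(T \right)} = \frac{7 \left(T + 4\right)}{3} = \frac{7 \left(4 + T\right)}{3} = \frac{28}{3} + \frac{7 T}{3}$)
$b{\left(o \right)} = \frac{19}{6} + \frac{o}{4} + \frac{o^{2}}{4}$ ($b{\left(o \right)} = 2 + \frac{\left(o^{2} + \frac{\frac{28}{3} + \frac{7}{3} \left(-2\right)}{o} o\right) + o}{4} = 2 + \frac{\left(o^{2} + \frac{\frac{28}{3} - \frac{14}{3}}{o} o\right) + o}{4} = 2 + \frac{\left(o^{2} + \frac{14}{3 o} o\right) + o}{4} = 2 + \frac{\left(o^{2} + \frac{14}{3}\right) + o}{4} = 2 + \frac{\left(\frac{14}{3} + o^{2}\right) + o}{4} = 2 + \frac{\frac{14}{3} + o + o^{2}}{4} = 2 + \left(\frac{7}{6} + \frac{o}{4} + \frac{o^{2}}{4}\right) = \frac{19}{6} + \frac{o}{4} + \frac{o^{2}}{4}$)
$R{\left(j \right)} = -7 + 2 j$ ($R{\left(j \right)} = -7 + \left(j + j\right) = -7 + 2 j$)
$R{\left(b{\left(7 \right)} \right)} - -4885443 = \left(-7 + 2 \left(\frac{19}{6} + \frac{1}{4} \cdot 7 + \frac{7^{2}}{4}\right)\right) - -4885443 = \left(-7 + 2 \left(\frac{19}{6} + \frac{7}{4} + \frac{1}{4} \cdot 49\right)\right) + 4885443 = \left(-7 + 2 \left(\frac{19}{6} + \frac{7}{4} + \frac{49}{4}\right)\right) + 4885443 = \left(-7 + 2 \cdot \frac{103}{6}\right) + 4885443 = \left(-7 + \frac{103}{3}\right) + 4885443 = \frac{82}{3} + 4885443 = \frac{14656411}{3}$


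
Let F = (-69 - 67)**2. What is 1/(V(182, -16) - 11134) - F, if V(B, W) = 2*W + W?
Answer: -206822273/11182 ≈ -18496.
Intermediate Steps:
V(B, W) = 3*W
F = 18496 (F = (-136)**2 = 18496)
1/(V(182, -16) - 11134) - F = 1/(3*(-16) - 11134) - 1*18496 = 1/(-48 - 11134) - 18496 = 1/(-11182) - 18496 = -1/11182 - 18496 = -206822273/11182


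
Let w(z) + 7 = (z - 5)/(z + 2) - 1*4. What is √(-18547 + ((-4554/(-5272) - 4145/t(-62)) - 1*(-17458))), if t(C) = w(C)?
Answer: I*√408507123577557/781574 ≈ 25.86*I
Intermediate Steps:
w(z) = -11 + (-5 + z)/(2 + z) (w(z) = -7 + ((z - 5)/(z + 2) - 1*4) = -7 + ((-5 + z)/(2 + z) - 4) = -7 + (-4 + (-5 + z)/(2 + z)) = -11 + (-5 + z)/(2 + z))
t(C) = (-27 - 10*C)/(2 + C)
√(-18547 + ((-4554/(-5272) - 4145/t(-62)) - 1*(-17458))) = √(-18547 + ((-4554/(-5272) - 4145*(2 - 62)/(-27 - 10*(-62))) - 1*(-17458))) = √(-18547 + ((-4554*(-1/5272) - 4145*(-60/(-27 + 620))) + 17458)) = √(-18547 + ((2277/2636 - 4145/((-1/60*593))) + 17458)) = √(-18547 + ((2277/2636 - 4145/(-593/60)) + 17458)) = √(-18547 + ((2277/2636 - 4145*(-60/593)) + 17458)) = √(-18547 + ((2277/2636 + 248700/593) + 17458)) = √(-18547 + (656923461/1563148 + 17458)) = √(-18547 + 27946361245/1563148) = √(-1045344711/1563148) = I*√408507123577557/781574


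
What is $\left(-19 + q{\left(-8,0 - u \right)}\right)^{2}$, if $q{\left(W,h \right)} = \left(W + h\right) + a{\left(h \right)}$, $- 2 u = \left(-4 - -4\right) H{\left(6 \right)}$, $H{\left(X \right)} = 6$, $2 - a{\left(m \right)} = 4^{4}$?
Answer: $78961$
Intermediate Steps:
$a{\left(m \right)} = -254$ ($a{\left(m \right)} = 2 - 4^{4} = 2 - 256 = -254$)
$u = 0$ ($u = - \frac{\left(-4 - -4\right) 6}{2} = - \frac{\left(-4 + 4\right) 6}{2} = - \frac{0 \cdot 6}{2} = \left(- \frac{1}{2}\right) 0 = 0$)
$q{\left(W,h \right)} = -254 + W + h$ ($q{\left(W,h \right)} = \left(W + h\right) - 254 = -254 + W + h$)
$\left(-19 + q{\left(-8,0 - u \right)}\right)^{2} = \left(-19 - 262\right)^{2} = \left(-281\right)^{2} = 78961$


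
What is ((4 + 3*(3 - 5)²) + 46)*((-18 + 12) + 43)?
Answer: 2294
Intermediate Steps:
((4 + 3*(3 - 5)²) + 46)*((-18 + 12) + 43) = ((4 + 3*(-2)²) + 46)*(-6 + 43) = ((4 + 3*4) + 46)*37 = ((4 + 12) + 46)*37 = (16 + 46)*37 = 62*37 = 2294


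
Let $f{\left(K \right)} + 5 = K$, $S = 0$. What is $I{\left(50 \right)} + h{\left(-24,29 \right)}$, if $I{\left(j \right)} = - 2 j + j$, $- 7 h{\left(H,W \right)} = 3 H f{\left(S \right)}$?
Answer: $- \frac{710}{7} \approx -101.43$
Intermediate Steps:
$f{\left(K \right)} = -5 + K$
$h{\left(H,W \right)} = \frac{15 H}{7}$ ($h{\left(H,W \right)} = - \frac{3 H \left(-5 + 0\right)}{7} = - \frac{3 H \left(-5\right)}{7} = - \frac{\left(-15\right) H}{7} = \frac{15 H}{7}$)
$I{\left(j \right)} = - j$
$I{\left(50 \right)} + h{\left(-24,29 \right)} = \left(-1\right) 50 + \frac{15}{7} \left(-24\right) = -50 - \frac{360}{7} = - \frac{710}{7}$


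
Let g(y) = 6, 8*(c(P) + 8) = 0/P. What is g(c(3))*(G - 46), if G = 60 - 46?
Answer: -192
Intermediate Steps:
c(P) = -8 (c(P) = -8 + (0/P)/8 = -8 + (⅛)*0 = -8 + 0 = -8)
G = 14
g(c(3))*(G - 46) = 6*(14 - 46) = 6*(-32) = -192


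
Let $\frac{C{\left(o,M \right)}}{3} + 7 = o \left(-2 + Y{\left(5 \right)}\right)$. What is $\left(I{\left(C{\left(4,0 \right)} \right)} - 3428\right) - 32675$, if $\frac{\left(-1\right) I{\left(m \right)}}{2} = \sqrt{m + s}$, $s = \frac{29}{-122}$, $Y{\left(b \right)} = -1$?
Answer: $-36103 - \frac{i \sqrt{851926}}{61} \approx -36103.0 - 15.131 i$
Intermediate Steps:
$C{\left(o,M \right)} = -21 - 9 o$ ($C{\left(o,M \right)} = -21 + 3 o \left(-2 - 1\right) = -21 + 3 o \left(-3\right) = -21 + 3 \left(- 3 o\right) = -21 - 9 o$)
$s = - \frac{29}{122}$ ($s = 29 \left(- \frac{1}{122}\right) = - \frac{29}{122} \approx -0.2377$)
$I{\left(m \right)} = - 2 \sqrt{- \frac{29}{122} + m}$ ($I{\left(m \right)} = - 2 \sqrt{m - \frac{29}{122}} = - 2 \sqrt{- \frac{29}{122} + m}$)
$\left(I{\left(C{\left(4,0 \right)} \right)} - 3428\right) - 32675 = \left(- \frac{\sqrt{-3538 + 14884 \left(-21 - 36\right)}}{61} - 3428\right) - 32675 = \left(- \frac{\sqrt{-3538 + 14884 \left(-57\right)}}{61} - 3428\right) - 32675 = \left(- \frac{\sqrt{-3538 - 848388}}{61} - 3428\right) - 32675 = \left(- \frac{\sqrt{-851926}}{61} - 3428\right) - 32675 = \left(- \frac{i \sqrt{851926}}{61} - 3428\right) - 32675 = \left(-3428 - \frac{i \sqrt{851926}}{61}\right) - 32675 = -36103 - \frac{i \sqrt{851926}}{61}$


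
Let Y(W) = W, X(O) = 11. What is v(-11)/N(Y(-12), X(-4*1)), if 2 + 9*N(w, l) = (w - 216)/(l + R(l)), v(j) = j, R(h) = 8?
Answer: 99/14 ≈ 7.0714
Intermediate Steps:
N(w, l) = -2/9 + (-216 + w)/(9*(8 + l)) (N(w, l) = -2/9 + ((w - 216)/(l + 8))/9 = -2/9 + ((-216 + w)/(8 + l))/9 = -2/9 + (-216 + w)/(9*(8 + l)))
v(-11)/N(Y(-12), X(-4*1)) = -11*9*(8 + 11)/(-232 - 12 - 2*11) = -11*171/(-232 - 12 - 22) = -11/((⅑)*(1/19)*(-266)) = -11/(-14/9) = -11*(-9/14) = 99/14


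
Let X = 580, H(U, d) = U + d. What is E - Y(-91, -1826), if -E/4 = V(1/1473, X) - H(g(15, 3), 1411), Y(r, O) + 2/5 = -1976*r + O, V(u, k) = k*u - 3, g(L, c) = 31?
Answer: -1268335304/7365 ≈ -1.7221e+5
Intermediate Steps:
V(u, k) = -3 + k*u
Y(r, O) = -⅖ + O - 1976*r (Y(r, O) = -⅖ + (-1976*r + O) = -⅖ + (O - 1976*r) = -⅖ + O - 1976*r)
E = 8511620/1473 (E = -4*((-3 + 580/1473) - (31 + 1411)) = -4*((-3 + 580*(1/1473)) - 1*1442) = -4*((-3 + 580/1473) - 1442) = -4*(-3839/1473 - 1442) = -4*(-2127905/1473) = 8511620/1473 ≈ 5778.4)
E - Y(-91, -1826) = 8511620/1473 - (-⅖ - 1826 - 1976*(-91)) = 8511620/1473 - (-⅖ - 1826 + 179816) = 8511620/1473 - 1*889948/5 = 8511620/1473 - 889948/5 = -1268335304/7365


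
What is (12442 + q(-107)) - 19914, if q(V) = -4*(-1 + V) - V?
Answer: -6933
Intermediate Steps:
q(V) = 4 - 5*V (q(V) = (4 - 4*V) - V = 4 - 5*V)
(12442 + q(-107)) - 19914 = (12442 + (4 - 5*(-107))) - 19914 = (12442 + (4 + 535)) - 19914 = (12442 + 539) - 19914 = 12981 - 19914 = -6933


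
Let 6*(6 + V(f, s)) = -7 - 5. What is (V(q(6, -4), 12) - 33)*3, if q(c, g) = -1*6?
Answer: -123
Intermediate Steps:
q(c, g) = -6
V(f, s) = -8 (V(f, s) = -6 + (-7 - 5)/6 = -6 + (⅙)*(-12) = -6 - 2 = -8)
(V(q(6, -4), 12) - 33)*3 = (-8 - 33)*3 = -41*3 = -123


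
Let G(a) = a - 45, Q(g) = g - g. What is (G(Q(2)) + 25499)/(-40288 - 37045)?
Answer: -25454/77333 ≈ -0.32915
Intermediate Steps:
Q(g) = 0
G(a) = -45 + a
(G(Q(2)) + 25499)/(-40288 - 37045) = ((-45 + 0) + 25499)/(-40288 - 37045) = (-45 + 25499)/(-77333) = 25454*(-1/77333) = -25454/77333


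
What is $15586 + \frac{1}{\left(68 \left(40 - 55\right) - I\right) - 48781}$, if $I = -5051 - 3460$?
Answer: $\frac{643545939}{41290} \approx 15586.0$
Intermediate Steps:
$I = -8511$ ($I = -5051 - 3460 = -8511$)
$15586 + \frac{1}{\left(68 \left(40 - 55\right) - I\right) - 48781} = 15586 + \frac{1}{\left(68 \left(40 - 55\right) - -8511\right) - 48781} = 15586 + \frac{1}{\left(68 \left(-15\right) + 8511\right) - 48781} = 15586 + \frac{1}{\left(-1020 + 8511\right) - 48781} = 15586 + \frac{1}{7491 - 48781} = 15586 + \frac{1}{-41290} = 15586 - \frac{1}{41290} = \frac{643545939}{41290}$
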